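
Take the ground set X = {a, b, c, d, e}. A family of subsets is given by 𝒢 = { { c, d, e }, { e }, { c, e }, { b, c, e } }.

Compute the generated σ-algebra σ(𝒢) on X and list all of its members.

Start: 𝒢 ∪ {∅, X} = { {}, { e }, { c, e }, { b, c, e }, { c, d, e }, X }.
Pass 1: 5 new —
  { a, b }  = ᶜ of { c, d, e }
  { a, d }  = ᶜ of { b, c, e }
  { a, b, d }  = ᶜ of { c, e }
  { a, b, c, d }  = ᶜ of { e }
  { b, c, d, e }  = { c, d, e } ∪ { b, c, e }
  (now 11)
Pass 2: +6 →
  { a }  = ᶜ of { b, c, d, e }
  { a, b, e }  = { a, b } ∪ { e }
  { a, d, e }  = { e } ∪ { a, d }
  { a, b, c, e }  = { a, b } ∪ { b, c, e }
  { a, b, d, e }  = { a, b, d } ∪ { e }
  { a, c, d, e }  = { c, d, e } ∪ { a, d }
  (now 17)
Pass 3 adds 7:
  { b }  = ᶜ of { a, c, d, e }
  { c }  = ᶜ of { a, b, d, e }
  { d }  = ᶜ of { a, b, c, e }
  { a, e }  = { e } ∪ { a }
  { b, c }  = ᶜ of { a, d, e }
  { c, d }  = ᶜ of { a, b, e }
  { a, c, e }  = { c, e } ∪ { a }
  (now 24)
Pass 4 adds 7:
  { a, c }  = { c } ∪ { a }
  { b, d }  = ᶜ of { a, c, e }
  { b, e }  = { b } ∪ { e }
  { d, e }  = { e } ∪ { d }
  { a, b, c }  = { a, b } ∪ { c }
  { a, c, d }  = { c, d } ∪ { a, d }
  { b, c, d }  = ᶜ of { a, e }
  (now 31)
Pass 5 (1 new):
  { b, d, e }  = ᶜ of { a, c }
  (now 32)
Pass 6: stable.

Hence σ(𝒢) has 32 members: { {}, { a }, { b }, { c }, { d }, { e }, { a, b }, { a, c }, { a, d }, { a, e }, { b, c }, { b, d }, { b, e }, { c, d }, { c, e }, { d, e }, { a, b, c }, { a, b, d }, { a, b, e }, { a, c, d }, { a, c, e }, { a, d, e }, { b, c, d }, { b, c, e }, { b, d, e }, { c, d, e }, { a, b, c, d }, { a, b, c, e }, { a, b, d, e }, { a, c, d, e }, { b, c, d, e }, X }.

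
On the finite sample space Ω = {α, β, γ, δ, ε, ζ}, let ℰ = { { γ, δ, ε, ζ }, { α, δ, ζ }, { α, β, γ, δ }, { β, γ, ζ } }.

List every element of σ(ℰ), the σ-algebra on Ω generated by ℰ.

Seed the family with ℰ together with ∅ and Ω: { ∅, { α, δ, ζ }, { β, γ, ζ }, { α, β, γ, δ }, { γ, δ, ε, ζ }, Ω }.
Step 1. New:
  { α, β }  = ᶜ of { γ, δ, ε, ζ }
  { ε, ζ }  = ᶜ of { α, β, γ, δ }
  { α, δ, ε }  = ᶜ of { β, γ, ζ }
  { β, γ, ε }  = ᶜ of { α, δ, ζ }
  { α, β, γ, δ, ζ }  = { β, γ, ζ } ∪ { α, β, γ, δ }
  { α, γ, δ, ε, ζ }  = { γ, δ, ε, ζ } ∪ { α, δ, ζ }
  { β, γ, δ, ε, ζ }  = { γ, δ, ε, ζ } ∪ { β, γ, ζ }
  (now 13)
Step 2: +11 →
  { α }  = ᶜ of { β, γ, δ, ε, ζ }
  { β }  = ᶜ of { α, γ, δ, ε, ζ }
  { ε }  = ᶜ of { α, β, γ, δ, ζ }
  { α, β, γ, ε }  = { α, β } ∪ { β, γ, ε }
  { α, β, γ, ζ }  = { α, β } ∪ { β, γ, ζ }
  { α, β, δ, ε }  = { α, δ, ε } ∪ { α, β }
  { α, β, δ, ζ }  = { α, β } ∪ { α, δ, ζ }
  { α, β, ε, ζ }  = { ε, ζ } ∪ { α, β }
  { α, δ, ε, ζ }  = { α, δ, ε } ∪ { ε, ζ }
  { β, γ, ε, ζ }  = { ε, ζ } ∪ { β, γ, ζ }
  { α, β, γ, δ, ε }  = { α, δ, ε } ∪ { β, γ, ε }
  (now 24)
Step 3 (15 new):
  { ζ }  = ᶜ of { α, β, γ, δ, ε }
  { α, δ }  = ᶜ of { β, γ, ε, ζ }
  { α, ε }  = { ε } ∪ { α }
  { β, γ }  = ᶜ of { α, δ, ε, ζ }
  { β, ε }  = { β } ∪ { ε }
  { γ, δ }  = ᶜ of { α, β, ε, ζ }
  { γ, ε }  = ᶜ of { α, β, δ, ζ }
  { γ, ζ }  = ᶜ of { α, β, δ, ε }
  { δ, ε }  = ᶜ of { α, β, γ, ζ }
  { δ, ζ }  = ᶜ of { α, β, γ, ε }
  { α, β, ε }  = { α, β } ∪ { ε }
  { α, ε, ζ }  = { ε, ζ } ∪ { α }
  { β, ε, ζ }  = { ε, ζ } ∪ { β }
  { α, β, γ, ε, ζ }  = { ε, ζ } ∪ { α, β, γ, ζ }
  { α, β, δ, ε, ζ }  = { ε, ζ } ∪ { α, β, δ, ζ }
  (now 39)
Step 4. New:
  { γ }  = ᶜ of { α, β, δ, ε, ζ }
  { δ }  = ᶜ of { α, β, γ, ε, ζ }
  { α, ζ }  = { α } ∪ { ζ }
  { β, ζ }  = { β } ∪ { ζ }
  { α, β, γ }  = { α, β } ∪ { β, γ }
  { α, β, δ }  = { β } ∪ { α, δ }
  { α, β, ζ }  = { α, β } ∪ { ζ }
  { α, γ, δ }  = ᶜ of { β, ε, ζ }
  { α, γ, ε }  = { γ, ε } ∪ { α }
  { α, γ, ζ }  = { γ, ζ } ∪ { α }
  { β, γ, δ }  = ᶜ of { α, ε, ζ }
  { β, δ, ε }  = { β } ∪ { δ, ε }
  { β, δ, ζ }  = { β } ∪ { δ, ζ }
  { γ, δ, ε }  = { γ, δ } ∪ { δ, ε }
  { γ, δ, ζ }  = ᶜ of { α, β, ε }
  { γ, ε, ζ }  = { γ, ε } ∪ { γ, ζ }
  { δ, ε, ζ }  = { δ, ε } ∪ { ε, ζ }
  { α, γ, δ, ε }  = { γ, δ } ∪ { α, ε }
  { α, γ, δ, ζ }  = ᶜ of { β, ε }
  { α, γ, ε, ζ }  = { α, ε, ζ } ∪ { γ, ε }
  { β, γ, δ, ε }  = { γ, δ } ∪ { β, ε }
  { β, γ, δ, ζ }  = ᶜ of { α, ε }
  { β, δ, ε, ζ }  = { δ, ε } ∪ { β, ε, ζ }
  (now 62)
Step 5 adds 2:
  { α, γ }  = ᶜ of { β, δ, ε, ζ }
  { β, δ }  = ᶜ of { α, γ, ε, ζ }
  (now 64)
Step 6: stable.

|σ(ℰ)| = 64.  σ(ℰ) = { ∅, { α }, { β }, { γ }, { δ }, { ε }, { ζ }, { α, β }, { α, γ }, { α, δ }, { α, ε }, { α, ζ }, { β, γ }, { β, δ }, { β, ε }, { β, ζ }, { γ, δ }, { γ, ε }, { γ, ζ }, { δ, ε }, { δ, ζ }, { ε, ζ }, { α, β, γ }, { α, β, δ }, { α, β, ε }, { α, β, ζ }, { α, γ, δ }, { α, γ, ε }, { α, γ, ζ }, { α, δ, ε }, { α, δ, ζ }, { α, ε, ζ }, { β, γ, δ }, { β, γ, ε }, { β, γ, ζ }, { β, δ, ε }, { β, δ, ζ }, { β, ε, ζ }, { γ, δ, ε }, { γ, δ, ζ }, { γ, ε, ζ }, { δ, ε, ζ }, { α, β, γ, δ }, { α, β, γ, ε }, { α, β, γ, ζ }, { α, β, δ, ε }, { α, β, δ, ζ }, { α, β, ε, ζ }, { α, γ, δ, ε }, { α, γ, δ, ζ }, { α, γ, ε, ζ }, { α, δ, ε, ζ }, { β, γ, δ, ε }, { β, γ, δ, ζ }, { β, γ, ε, ζ }, { β, δ, ε, ζ }, { γ, δ, ε, ζ }, { α, β, γ, δ, ε }, { α, β, γ, δ, ζ }, { α, β, γ, ε, ζ }, { α, β, δ, ε, ζ }, { α, γ, δ, ε, ζ }, { β, γ, δ, ε, ζ }, Ω }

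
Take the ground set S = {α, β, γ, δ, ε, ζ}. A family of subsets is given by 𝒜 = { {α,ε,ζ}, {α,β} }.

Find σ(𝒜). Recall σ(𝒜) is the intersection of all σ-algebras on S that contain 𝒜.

σ(𝒜) = { {}, {α}, {β}, {α,β}, {γ,δ}, {ε,ζ}, {α,γ,δ}, {α,ε,ζ}, {β,γ,δ}, {β,ε,ζ}, {α,β,γ,δ}, {α,β,ε,ζ}, {γ,δ,ε,ζ}, {α,γ,δ,ε,ζ}, {β,γ,δ,ε,ζ}, S }

Check:
Start: 𝒜 ∪ {∅, S} = { {}, {α,β}, {α,ε,ζ}, S }.
Pass 1. New:
  {β,γ,δ}  = ᶜ of {α,ε,ζ}
  {α,β,ε,ζ}  = {α,β} ∪ {α,ε,ζ}
  {γ,δ,ε,ζ}  = ᶜ of {α,β}
  |family| = 7
Pass 2. New:
  {γ,δ}  = ᶜ of {α,β,ε,ζ}
  {α,β,γ,δ}  = {β,γ,δ} ∪ {α,β}
  {α,γ,δ,ε,ζ}  = {α,ε,ζ} ∪ {γ,δ,ε,ζ}
  {β,γ,δ,ε,ζ}  = {β,γ,δ} ∪ {γ,δ,ε,ζ}
  |family| = 11
Pass 3 adds 3:
  {α}  = ᶜ of {β,γ,δ,ε,ζ}
  {β}  = ᶜ of {α,γ,δ,ε,ζ}
  {ε,ζ}  = ᶜ of {α,β,γ,δ}
  |family| = 14
Pass 4: 2 new —
  {α,γ,δ}  = {γ,δ} ∪ {α}
  {β,ε,ζ}  = {ε,ζ} ∪ {β}
  |family| = 16
Pass 5: already closed under ᶜ and ∪.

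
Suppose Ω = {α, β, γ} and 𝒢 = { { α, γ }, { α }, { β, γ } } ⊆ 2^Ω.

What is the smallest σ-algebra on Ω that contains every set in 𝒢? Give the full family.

Start: 𝒢 ∪ {∅, Ω} = { ∅, { α }, { α, γ }, { β, γ }, Ω }.
Iteration 1 adds 1:
  { β }  = Ω∖{ α, γ }
Iteration 2 (1 new):
  { α, β }  = { β } ∪ { α }
Iteration 3. New:
  { γ }  = Ω∖{ α, β }
After Iteration 4 the family is unchanged; done.

Therefore σ(𝒢) = { ∅, { α }, { β }, { γ }, { α, β }, { α, γ }, { β, γ }, Ω } (|σ(𝒢)| = 8).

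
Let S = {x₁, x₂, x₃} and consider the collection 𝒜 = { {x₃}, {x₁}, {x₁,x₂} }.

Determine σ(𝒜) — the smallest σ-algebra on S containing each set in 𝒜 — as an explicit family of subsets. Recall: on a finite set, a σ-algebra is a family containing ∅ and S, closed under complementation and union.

Answer: σ(𝒜) = { {}, {x₁}, {x₂}, {x₃}, {x₁,x₂}, {x₁,x₃}, {x₂,x₃}, S }

Trace:
Begin from { {}, {x₁}, {x₃}, {x₁,x₂}, S } (that is, 𝒜 plus ∅ and S).
Iteration 1: +2 →
  {x₁,x₃}  = {x₃} ∪ {x₁}
  {x₂,x₃}  = complement {x₁}
Iteration 2. New:
  {x₂}  = complement {x₁,x₃}
Iteration 3: stable.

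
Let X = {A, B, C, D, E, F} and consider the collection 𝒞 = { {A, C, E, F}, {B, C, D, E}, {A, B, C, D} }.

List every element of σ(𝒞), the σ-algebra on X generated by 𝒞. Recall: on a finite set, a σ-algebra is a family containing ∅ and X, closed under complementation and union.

Begin from { {}, {A, B, C, D}, {A, C, E, F}, {B, C, D, E}, X } (that is, 𝒞 plus ∅ and X).
Round 1 (4 new):
  {A, F}  = complement {B, C, D, E}
  {B, D}  = complement {A, C, E, F}
  {E, F}  = complement {A, B, C, D}
  {A, B, C, D, E}  = {A, B, C, D} ∪ {B, C, D, E}
  — 9 sets.
Round 2: 6 new —
  {F}  = complement {A, B, C, D, E}
  {A, E, F}  = {E, F} ∪ {A, F}
  {A, B, D, F}  = {A, F} ∪ {B, D}
  {B, D, E, F}  = {E, F} ∪ {B, D}
  {A, B, C, D, F}  = {A, F} ∪ {A, B, C, D}
  {B, C, D, E, F}  = {E, F} ∪ {B, C, D, E}
  — 15 sets.
Round 3. New:
  {A}  = complement {B, C, D, E, F}
  {E}  = complement {A, B, C, D, F}
  {A, C}  = complement {B, D, E, F}
  {C, E}  = complement {A, B, D, F}
  {B, C, D}  = complement {A, E, F}
  {B, D, F}  = {B, D} ∪ {F}
  {A, B, D, E, F}  = {B, D, E, F} ∪ {A, B, D, F}
  — 22 sets.
Round 4: 8 new —
  {C}  = complement {A, B, D, E, F}
  {A, E}  = {E} ∪ {A}
  {A, B, D}  = {B, D} ∪ {A}
  {A, C, E}  = complement {B, D, F}
  {A, C, F}  = {A, F} ∪ {A, C}
  {B, D, E}  = {B, D} ∪ {E}
  {C, E, F}  = {E, F} ∪ {C, E}
  {B, C, D, F}  = {B, D, F} ∪ {B, C, D}
  — 30 sets.
Round 5 (2 new):
  {C, F}  = {F} ∪ {C}
  {A, B, D, E}  = {A, B, D} ∪ {E}
  — 32 sets.
Round 6: closed — nothing new.

Therefore σ(𝒞) = { {}, {A}, {C}, {E}, {F}, {A, C}, {A, E}, {A, F}, {B, D}, {C, E}, {C, F}, {E, F}, {A, B, D}, {A, C, E}, {A, C, F}, {A, E, F}, {B, C, D}, {B, D, E}, {B, D, F}, {C, E, F}, {A, B, C, D}, {A, B, D, E}, {A, B, D, F}, {A, C, E, F}, {B, C, D, E}, {B, C, D, F}, {B, D, E, F}, {A, B, C, D, E}, {A, B, C, D, F}, {A, B, D, E, F}, {B, C, D, E, F}, X } (|σ(𝒞)| = 32).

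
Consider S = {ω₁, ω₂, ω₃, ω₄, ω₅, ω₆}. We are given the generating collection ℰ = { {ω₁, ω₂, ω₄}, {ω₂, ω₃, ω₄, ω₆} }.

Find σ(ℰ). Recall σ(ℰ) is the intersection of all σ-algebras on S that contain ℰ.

Begin from { ∅, {ω₁, ω₂, ω₄}, {ω₂, ω₃, ω₄, ω₆}, S } (that is, ℰ plus ∅ and S).
Pass 1: 3 new —
  {ω₁, ω₅}  = S∖{ω₂, ω₃, ω₄, ω₆}
  {ω₃, ω₅, ω₆}  = S∖{ω₁, ω₂, ω₄}
  {ω₁, ω₂, ω₃, ω₄, ω₆}  = {ω₂, ω₃, ω₄, ω₆} ∪ {ω₁, ω₂, ω₄}
  [7 total]
Pass 2: 4 new —
  {ω₅}  = S∖{ω₁, ω₂, ω₃, ω₄, ω₆}
  {ω₁, ω₂, ω₄, ω₅}  = {ω₁, ω₅} ∪ {ω₁, ω₂, ω₄}
  {ω₁, ω₃, ω₅, ω₆}  = {ω₃, ω₅, ω₆} ∪ {ω₁, ω₅}
  {ω₂, ω₃, ω₄, ω₅, ω₆}  = {ω₂, ω₃, ω₄, ω₆} ∪ {ω₃, ω₅, ω₆}
  [11 total]
Pass 3: 3 new —
  {ω₁}  = S∖{ω₂, ω₃, ω₄, ω₅, ω₆}
  {ω₂, ω₄}  = S∖{ω₁, ω₃, ω₅, ω₆}
  {ω₃, ω₆}  = S∖{ω₁, ω₂, ω₄, ω₅}
  [14 total]
Pass 4 (2 new):
  {ω₁, ω₃, ω₆}  = {ω₃, ω₆} ∪ {ω₁}
  {ω₂, ω₄, ω₅}  = {ω₂, ω₄} ∪ {ω₅}
  [16 total]
Pass 5: stable.

σ(ℰ) = { ∅, {ω₁}, {ω₅}, {ω₁, ω₅}, {ω₂, ω₄}, {ω₃, ω₆}, {ω₁, ω₂, ω₄}, {ω₁, ω₃, ω₆}, {ω₂, ω₄, ω₅}, {ω₃, ω₅, ω₆}, {ω₁, ω₂, ω₄, ω₅}, {ω₁, ω₃, ω₅, ω₆}, {ω₂, ω₃, ω₄, ω₆}, {ω₁, ω₂, ω₃, ω₄, ω₆}, {ω₂, ω₃, ω₄, ω₅, ω₆}, S }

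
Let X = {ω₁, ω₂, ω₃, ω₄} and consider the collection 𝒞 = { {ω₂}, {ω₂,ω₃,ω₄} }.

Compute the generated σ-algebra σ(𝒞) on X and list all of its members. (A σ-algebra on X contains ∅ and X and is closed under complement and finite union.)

σ(𝒞) (8 sets): { ∅, {ω₁}, {ω₂}, {ω₁,ω₂}, {ω₃,ω₄}, {ω₁,ω₃,ω₄}, {ω₂,ω₃,ω₄}, X }

Working:
Seed the family with 𝒞 together with ∅ and X: { ∅, {ω₂}, {ω₂,ω₃,ω₄}, X }.
Step 1 adds 2:
  {ω₁}  = complement {ω₂,ω₃,ω₄}
  {ω₁,ω₃,ω₄}  = complement {ω₂}
Step 2: +1 →
  {ω₁,ω₂}  = {ω₂} ∪ {ω₁}
Step 3: +1 →
  {ω₃,ω₄}  = complement {ω₁,ω₂}
Step 4: already closed under ᶜ and ∪.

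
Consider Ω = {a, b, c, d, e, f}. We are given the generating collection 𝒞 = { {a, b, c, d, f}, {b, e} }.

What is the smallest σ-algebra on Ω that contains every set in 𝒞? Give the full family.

σ(𝒞) = { ∅, {b}, {e}, {b, e}, {a, c, d, f}, {a, b, c, d, f}, {a, c, d, e, f}, Ω }

Trace:
Take S₀ = 𝒞 ∪ {∅, Ω} = { ∅, {b, e}, {a, b, c, d, f}, Ω }.
Pass 1 adds 2:
  {e}  = Ω∖{a, b, c, d, f}
  {a, c, d, f}  = Ω∖{b, e}
  (now 6)
Pass 2. New:
  {a, c, d, e, f}  = {a, c, d, f} ∪ {e}
  (now 7)
Pass 3: +1 →
  {b}  = Ω∖{a, c, d, e, f}
  (now 8)
After Pass 4 the family is unchanged; done.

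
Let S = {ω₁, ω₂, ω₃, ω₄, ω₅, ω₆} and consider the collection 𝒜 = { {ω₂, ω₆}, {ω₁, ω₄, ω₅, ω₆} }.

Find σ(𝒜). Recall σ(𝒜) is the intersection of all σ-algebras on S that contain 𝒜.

Begin from { ∅, {ω₂, ω₆}, {ω₁, ω₄, ω₅, ω₆}, S } (that is, 𝒜 plus ∅ and S).
Step 1 adds 3:
  {ω₂, ω₃}  = complement {ω₁, ω₄, ω₅, ω₆}
  {ω₁, ω₃, ω₄, ω₅}  = complement {ω₂, ω₆}
  {ω₁, ω₂, ω₄, ω₅, ω₆}  = {ω₁, ω₄, ω₅, ω₆} ∪ {ω₂, ω₆}
  [7 total]
Step 2 (4 new):
  {ω₃}  = complement {ω₁, ω₂, ω₄, ω₅, ω₆}
  {ω₂, ω₃, ω₆}  = {ω₂, ω₃} ∪ {ω₂, ω₆}
  {ω₁, ω₂, ω₃, ω₄, ω₅}  = {ω₂, ω₃} ∪ {ω₁, ω₃, ω₄, ω₅}
  {ω₁, ω₃, ω₄, ω₅, ω₆}  = {ω₁, ω₃, ω₄, ω₅} ∪ {ω₁, ω₄, ω₅, ω₆}
  [11 total]
Step 3 (3 new):
  {ω₂}  = complement {ω₁, ω₃, ω₄, ω₅, ω₆}
  {ω₆}  = complement {ω₁, ω₂, ω₃, ω₄, ω₅}
  {ω₁, ω₄, ω₅}  = complement {ω₂, ω₃, ω₆}
  [14 total]
Step 4: 2 new —
  {ω₃, ω₆}  = {ω₃} ∪ {ω₆}
  {ω₁, ω₂, ω₄, ω₅}  = {ω₁, ω₄, ω₅} ∪ {ω₂}
  [16 total]
Step 5: closed — nothing new.

Therefore σ(𝒜) = { ∅, {ω₂}, {ω₃}, {ω₆}, {ω₂, ω₃}, {ω₂, ω₆}, {ω₃, ω₆}, {ω₁, ω₄, ω₅}, {ω₂, ω₃, ω₆}, {ω₁, ω₂, ω₄, ω₅}, {ω₁, ω₃, ω₄, ω₅}, {ω₁, ω₄, ω₅, ω₆}, {ω₁, ω₂, ω₃, ω₄, ω₅}, {ω₁, ω₂, ω₄, ω₅, ω₆}, {ω₁, ω₃, ω₄, ω₅, ω₆}, S } (|σ(𝒜)| = 16).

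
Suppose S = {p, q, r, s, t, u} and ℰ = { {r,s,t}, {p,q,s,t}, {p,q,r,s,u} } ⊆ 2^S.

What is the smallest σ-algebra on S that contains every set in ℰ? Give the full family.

Seed the family with ℰ together with ∅ and S: { {}, {r,s,t}, {p,q,s,t}, {p,q,r,s,u}, S }.
Iteration 1. New:
  {t}  = complement {p,q,r,s,u}
  {r,u}  = complement {p,q,s,t}
  {p,q,u}  = complement {r,s,t}
  {p,q,r,s,t}  = {r,s,t} ∪ {p,q,s,t}
  (now 9)
Iteration 2. New:
  {u}  = complement {p,q,r,s,t}
  {r,t,u}  = {t} ∪ {r,u}
  {p,q,r,u}  = {r,u} ∪ {p,q,u}
  {p,q,t,u}  = {t} ∪ {p,q,u}
  {r,s,t,u}  = {r,s,t} ∪ {r,u}
  {p,q,s,t,u}  = {p,q,s,t} ∪ {p,q,u}
  (now 15)
Iteration 3: 7 new —
  {r}  = complement {p,q,s,t,u}
  {p,q}  = complement {r,s,t,u}
  {r,s}  = complement {p,q,t,u}
  {s,t}  = complement {p,q,r,u}
  {t,u}  = {t} ∪ {u}
  {p,q,s}  = complement {r,t,u}
  {p,q,r,t,u}  = {r,u} ∪ {p,q,t,u}
  (now 22)
Iteration 4. New:
  {s}  = complement {p,q,r,t,u}
  {r,t}  = {t} ∪ {r}
  {p,q,r}  = {p,q} ∪ {r}
  {p,q,t}  = {p,q} ∪ {t}
  {r,s,u}  = {r,s} ∪ {u}
  {s,t,u}  = {t,u} ∪ {s,t}
  {p,q,r,s}  = complement {t,u}
  {p,q,s,u}  = {u} ∪ {p,q,s}
  (now 30)
Iteration 5 adds 2:
  {s,u}  = {u} ∪ {s}
  {p,q,r,t}  = {p,q,r} ∪ {t}
  (now 32)
Iteration 6: no new sets; the family is a σ-algebra.

σ(ℰ) = { {}, {r}, {s}, {t}, {u}, {p,q}, {r,s}, {r,t}, {r,u}, {s,t}, {s,u}, {t,u}, {p,q,r}, {p,q,s}, {p,q,t}, {p,q,u}, {r,s,t}, {r,s,u}, {r,t,u}, {s,t,u}, {p,q,r,s}, {p,q,r,t}, {p,q,r,u}, {p,q,s,t}, {p,q,s,u}, {p,q,t,u}, {r,s,t,u}, {p,q,r,s,t}, {p,q,r,s,u}, {p,q,r,t,u}, {p,q,s,t,u}, S }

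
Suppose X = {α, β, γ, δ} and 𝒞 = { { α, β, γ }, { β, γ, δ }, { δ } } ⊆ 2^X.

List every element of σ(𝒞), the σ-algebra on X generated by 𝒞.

Initial family (5 sets): { {}, { δ }, { α, β, γ }, { β, γ, δ }, X }.
Step 1: +1 →
  { α }  = complement { β, γ, δ }
Step 2. New:
  { α, δ }  = { δ } ∪ { α }
Step 3 adds 1:
  { β, γ }  = complement { α, δ }
Step 4 adds nothing — fixpoint reached.

σ(𝒞) = { {}, { α }, { δ }, { α, δ }, { β, γ }, { α, β, γ }, { β, γ, δ }, X }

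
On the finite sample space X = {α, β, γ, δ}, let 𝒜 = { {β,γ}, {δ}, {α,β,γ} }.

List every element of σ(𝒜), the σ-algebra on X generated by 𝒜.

σ(𝒜) (8 sets): { {}, {α}, {δ}, {α,δ}, {β,γ}, {α,β,γ}, {β,γ,δ}, X }

Working:
Seed the family with 𝒜 together with ∅ and X: { {}, {δ}, {β,γ}, {α,β,γ}, X }.
Pass 1. New:
  {α,δ}  = ᶜ of {β,γ}
  {β,γ,δ}  = {β,γ} ∪ {δ}
  (now 7)
Pass 2. New:
  {α}  = ᶜ of {β,γ,δ}
  (now 8)
Pass 3: closed — nothing new.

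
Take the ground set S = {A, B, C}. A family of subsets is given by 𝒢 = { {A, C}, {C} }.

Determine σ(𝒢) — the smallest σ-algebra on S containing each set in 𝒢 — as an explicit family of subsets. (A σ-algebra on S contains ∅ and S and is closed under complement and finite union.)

σ(𝒢) = { {}, {A}, {B}, {C}, {A, B}, {A, C}, {B, C}, S }

Working:
Begin from { {}, {C}, {A, C}, S } (that is, 𝒢 plus ∅ and S).
Iteration 1: +2 →
  {B}  = complement {A, C}
  {A, B}  = complement {C}
Iteration 2 (1 new):
  {B, C}  = {C} ∪ {B}
Iteration 3. New:
  {A}  = complement {B, C}
Iteration 4: already closed under ᶜ and ∪.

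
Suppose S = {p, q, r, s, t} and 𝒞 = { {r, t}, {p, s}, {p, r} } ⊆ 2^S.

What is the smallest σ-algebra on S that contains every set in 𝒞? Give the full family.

Seed the family with 𝒞 together with ∅ and S: { ∅, {p, r}, {p, s}, {r, t}, S }.
Iteration 1: +6 →
  {p, q, s}  = {r, t}ᶜ
  {p, r, s}  = {p, s} ∪ {p, r}
  {p, r, t}  = {p, r} ∪ {r, t}
  {q, r, t}  = {p, s}ᶜ
  {q, s, t}  = {p, r}ᶜ
  {p, r, s, t}  = {p, s} ∪ {r, t}
  (now 11)
Iteration 2: +7 →
  {q}  = {p, r, s, t}ᶜ
  {q, s}  = {p, r, t}ᶜ
  {q, t}  = {p, r, s}ᶜ
  {p, q, r, s}  = {p, q, s} ∪ {p, r, s}
  {p, q, r, t}  = {p, r, t} ∪ {q, r, t}
  {p, q, s, t}  = {p, q, s} ∪ {q, s, t}
  {q, r, s, t}  = {q, r, t} ∪ {q, s, t}
  (now 18)
Iteration 3: +5 →
  {p}  = {q, r, s, t}ᶜ
  {r}  = {p, q, s, t}ᶜ
  {s}  = {p, q, r, t}ᶜ
  {t}  = {p, q, r, s}ᶜ
  {p, q, r}  = {p, r} ∪ {q}
  (now 23)
Iteration 4 adds 9:
  {p, q}  = {q} ∪ {p}
  {p, t}  = {t} ∪ {p}
  {q, r}  = {q} ∪ {r}
  {r, s}  = {r} ∪ {s}
  {s, t}  = {p, q, r}ᶜ
  {p, q, t}  = {q, t} ∪ {p}
  {p, s, t}  = {t} ∪ {p, s}
  {q, r, s}  = {r} ∪ {q, s}
  {r, s, t}  = {s} ∪ {r, t}
  (now 32)
Iteration 5: stable.

σ(𝒞) = { ∅, {p}, {q}, {r}, {s}, {t}, {p, q}, {p, r}, {p, s}, {p, t}, {q, r}, {q, s}, {q, t}, {r, s}, {r, t}, {s, t}, {p, q, r}, {p, q, s}, {p, q, t}, {p, r, s}, {p, r, t}, {p, s, t}, {q, r, s}, {q, r, t}, {q, s, t}, {r, s, t}, {p, q, r, s}, {p, q, r, t}, {p, q, s, t}, {p, r, s, t}, {q, r, s, t}, S }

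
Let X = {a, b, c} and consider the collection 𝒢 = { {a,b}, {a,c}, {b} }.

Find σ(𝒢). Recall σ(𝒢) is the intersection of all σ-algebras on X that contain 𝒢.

Begin from { {}, {b}, {a,b}, {a,c}, X } (that is, 𝒢 plus ∅ and X).
Pass 1: +1 →
  {c}  = {a,b}ᶜ
Pass 2: 1 new —
  {b,c}  = {c} ∪ {b}
Pass 3. New:
  {a}  = {b,c}ᶜ
Pass 4 adds nothing — fixpoint reached.

Hence σ(𝒢) has 8 members: { {}, {a}, {b}, {c}, {a,b}, {a,c}, {b,c}, X }.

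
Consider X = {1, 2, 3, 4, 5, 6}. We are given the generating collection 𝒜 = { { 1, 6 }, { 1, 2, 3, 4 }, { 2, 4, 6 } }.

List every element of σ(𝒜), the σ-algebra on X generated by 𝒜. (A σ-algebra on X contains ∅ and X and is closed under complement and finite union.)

Start: 𝒜 ∪ {∅, X} = { {  }, { 1, 6 }, { 2, 4, 6 }, { 1, 2, 3, 4 }, X }.
Round 1 (5 new):
  { 5, 6 }  = complement { 1, 2, 3, 4 }
  { 1, 3, 5 }  = complement { 2, 4, 6 }
  { 1, 2, 4, 6 }  = { 2, 4, 6 } ∪ { 1, 6 }
  { 2, 3, 4, 5 }  = complement { 1, 6 }
  { 1, 2, 3, 4, 6 }  = { 2, 4, 6 } ∪ { 1, 2, 3, 4 }
  (now 10)
Round 2: 8 new —
  { 5 }  = complement { 1, 2, 3, 4, 6 }
  { 3, 5 }  = complement { 1, 2, 4, 6 }
  { 1, 5, 6 }  = { 5, 6 } ∪ { 1, 6 }
  { 1, 3, 5, 6 }  = { 5, 6 } ∪ { 1, 3, 5 }
  { 2, 4, 5, 6 }  = { 2, 4, 6 } ∪ { 5, 6 }
  { 1, 2, 3, 4, 5 }  = { 1, 3, 5 } ∪ { 2, 3, 4, 5 }
  { 1, 2, 4, 5, 6 }  = { 1, 2, 4, 6 } ∪ { 5, 6 }
  { 2, 3, 4, 5, 6 }  = { 2, 4, 6 } ∪ { 2, 3, 4, 5 }
  (now 18)
Round 3 adds 7:
  { 1 }  = complement { 2, 3, 4, 5, 6 }
  { 3 }  = complement { 1, 2, 4, 5, 6 }
  { 6 }  = complement { 1, 2, 3, 4, 5 }
  { 1, 3 }  = complement { 2, 4, 5, 6 }
  { 2, 4 }  = complement { 1, 3, 5, 6 }
  { 2, 3, 4 }  = complement { 1, 5, 6 }
  { 3, 5, 6 }  = { 5, 6 } ∪ { 3, 5 }
  (now 25)
Round 4. New:
  { 1, 5 }  = { 5 } ∪ { 1 }
  { 3, 6 }  = { 6 } ∪ { 3 }
  { 1, 2, 4 }  = complement { 3, 5, 6 }
  { 1, 3, 6 }  = { 1, 6 } ∪ { 3 }
  { 2, 4, 5 }  = { 5 } ∪ { 2, 4 }
  { 2, 3, 4, 6 }  = { 2, 4, 6 } ∪ { 2, 3, 4 }
  (now 31)
Round 5 (1 new):
  { 1, 2, 4, 5 }  = complement { 3, 6 }
  (now 32)
Round 6: no new sets; the family is a σ-algebra.

Therefore σ(𝒜) = { {  }, { 1 }, { 3 }, { 5 }, { 6 }, { 1, 3 }, { 1, 5 }, { 1, 6 }, { 2, 4 }, { 3, 5 }, { 3, 6 }, { 5, 6 }, { 1, 2, 4 }, { 1, 3, 5 }, { 1, 3, 6 }, { 1, 5, 6 }, { 2, 3, 4 }, { 2, 4, 5 }, { 2, 4, 6 }, { 3, 5, 6 }, { 1, 2, 3, 4 }, { 1, 2, 4, 5 }, { 1, 2, 4, 6 }, { 1, 3, 5, 6 }, { 2, 3, 4, 5 }, { 2, 3, 4, 6 }, { 2, 4, 5, 6 }, { 1, 2, 3, 4, 5 }, { 1, 2, 3, 4, 6 }, { 1, 2, 4, 5, 6 }, { 2, 3, 4, 5, 6 }, X } (|σ(𝒜)| = 32).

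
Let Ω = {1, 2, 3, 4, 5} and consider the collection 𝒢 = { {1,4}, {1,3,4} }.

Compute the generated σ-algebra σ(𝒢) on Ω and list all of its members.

Initial family (4 sets): { {}, {1,4}, {1,3,4}, Ω }.
Step 1 adds 2:
  {2,5}  = {1,3,4}ᶜ
  {2,3,5}  = {1,4}ᶜ
Step 2. New:
  {1,2,4,5}  = {2,5} ∪ {1,4}
Step 3 (1 new):
  {3}  = {1,2,4,5}ᶜ
Step 4: stable.

|σ(𝒢)| = 8.  σ(𝒢) = { {}, {3}, {1,4}, {2,5}, {1,3,4}, {2,3,5}, {1,2,4,5}, Ω }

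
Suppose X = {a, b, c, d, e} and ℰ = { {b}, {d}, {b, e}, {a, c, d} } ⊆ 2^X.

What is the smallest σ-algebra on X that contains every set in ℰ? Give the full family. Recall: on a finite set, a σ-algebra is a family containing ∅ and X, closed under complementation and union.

Seed the family with ℰ together with ∅ and X: { {}, {b}, {d}, {b, e}, {a, c, d}, X }.
Iteration 1: 5 new —
  {b, d}  = {d} ∪ {b}
  {b, d, e}  = {b, e} ∪ {d}
  {a, b, c, d}  = {a, c, d} ∪ {b}
  {a, b, c, e}  = ᶜ of {d}
  {a, c, d, e}  = ᶜ of {b}
  |family| = 11
Iteration 2. New:
  {e}  = ᶜ of {a, b, c, d}
  {a, c}  = ᶜ of {b, d, e}
  {a, c, e}  = ᶜ of {b, d}
  |family| = 14
Iteration 3 adds 2:
  {d, e}  = {d} ∪ {e}
  {a, b, c}  = {a, c} ∪ {b}
  |family| = 16
Iteration 4: no new sets; the family is a σ-algebra.

|σ(ℰ)| = 16.  σ(ℰ) = { {}, {b}, {d}, {e}, {a, c}, {b, d}, {b, e}, {d, e}, {a, b, c}, {a, c, d}, {a, c, e}, {b, d, e}, {a, b, c, d}, {a, b, c, e}, {a, c, d, e}, X }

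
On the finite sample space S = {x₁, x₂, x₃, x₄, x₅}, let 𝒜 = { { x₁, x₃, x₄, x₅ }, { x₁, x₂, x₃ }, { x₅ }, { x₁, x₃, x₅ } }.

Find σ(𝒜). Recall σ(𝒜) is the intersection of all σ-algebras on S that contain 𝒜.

σ(𝒜) = { {  }, { x₂ }, { x₄ }, { x₅ }, { x₁, x₃ }, { x₂, x₄ }, { x₂, x₅ }, { x₄, x₅ }, { x₁, x₂, x₃ }, { x₁, x₃, x₄ }, { x₁, x₃, x₅ }, { x₂, x₄, x₅ }, { x₁, x₂, x₃, x₄ }, { x₁, x₂, x₃, x₅ }, { x₁, x₃, x₄, x₅ }, S }

Check:
Initial family (6 sets): { {  }, { x₅ }, { x₁, x₂, x₃ }, { x₁, x₃, x₅ }, { x₁, x₃, x₄, x₅ }, S }.
Round 1: +5 →
  { x₂ }  = S∖{ x₁, x₃, x₄, x₅ }
  { x₂, x₄ }  = S∖{ x₁, x₃, x₅ }
  { x₄, x₅ }  = S∖{ x₁, x₂, x₃ }
  { x₁, x₂, x₃, x₄ }  = S∖{ x₅ }
  { x₁, x₂, x₃, x₅ }  = { x₁, x₂, x₃ } ∪ { x₁, x₃, x₅ }
Round 2 (3 new):
  { x₄ }  = S∖{ x₁, x₂, x₃, x₅ }
  { x₂, x₅ }  = { x₂ } ∪ { x₅ }
  { x₂, x₄, x₅ }  = { x₂ } ∪ { x₄, x₅ }
Round 3 (2 new):
  { x₁, x₃ }  = S∖{ x₂, x₄, x₅ }
  { x₁, x₃, x₄ }  = S∖{ x₂, x₅ }
Round 4: closed — nothing new.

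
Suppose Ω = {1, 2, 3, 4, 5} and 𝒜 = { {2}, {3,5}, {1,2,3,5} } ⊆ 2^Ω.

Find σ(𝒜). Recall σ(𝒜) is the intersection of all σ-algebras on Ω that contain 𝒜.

Start: 𝒜 ∪ {∅, Ω} = { ∅, {2}, {3,5}, {1,2,3,5}, Ω }.
Pass 1. New:
  {4}  = ᶜ of {1,2,3,5}
  {1,2,4}  = ᶜ of {3,5}
  {2,3,5}  = {3,5} ∪ {2}
  {1,3,4,5}  = ᶜ of {2}
  — 9 sets.
Pass 2 (4 new):
  {1,4}  = ᶜ of {2,3,5}
  {2,4}  = {2} ∪ {4}
  {3,4,5}  = {4} ∪ {3,5}
  {2,3,4,5}  = {2,3,5} ∪ {4}
  — 13 sets.
Pass 3. New:
  {1}  = ᶜ of {2,3,4,5}
  {1,2}  = ᶜ of {3,4,5}
  {1,3,5}  = ᶜ of {2,4}
  — 16 sets.
Pass 4 adds nothing — fixpoint reached.

σ(𝒜) = { ∅, {1}, {2}, {4}, {1,2}, {1,4}, {2,4}, {3,5}, {1,2,4}, {1,3,5}, {2,3,5}, {3,4,5}, {1,2,3,5}, {1,3,4,5}, {2,3,4,5}, Ω }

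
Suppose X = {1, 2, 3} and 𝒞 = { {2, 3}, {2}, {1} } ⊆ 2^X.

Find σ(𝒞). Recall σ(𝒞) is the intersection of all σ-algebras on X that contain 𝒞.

σ(𝒞) (8 sets): { {}, {1}, {2}, {3}, {1, 2}, {1, 3}, {2, 3}, X }

Check:
Seed the family with 𝒞 together with ∅ and X: { {}, {1}, {2}, {2, 3}, X }.
Pass 1: +2 →
  {1, 2}  = {2} ∪ {1}
  {1, 3}  = ᶜ of {2}
  (now 7)
Pass 2 adds 1:
  {3}  = ᶜ of {1, 2}
  (now 8)
Pass 3: closed — nothing new.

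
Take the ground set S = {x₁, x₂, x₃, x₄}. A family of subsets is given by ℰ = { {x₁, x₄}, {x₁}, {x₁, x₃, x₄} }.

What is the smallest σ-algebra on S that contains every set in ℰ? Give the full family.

Answer: σ(ℰ) = { {}, {x₁}, {x₂}, {x₃}, {x₄}, {x₁, x₂}, {x₁, x₃}, {x₁, x₄}, {x₂, x₃}, {x₂, x₄}, {x₃, x₄}, {x₁, x₂, x₃}, {x₁, x₂, x₄}, {x₁, x₃, x₄}, {x₂, x₃, x₄}, S }

Trace:
Take S₀ = ℰ ∪ {∅, S} = { {}, {x₁}, {x₁, x₄}, {x₁, x₃, x₄}, S }.
Pass 1 adds 3:
  {x₂}  = complement {x₁, x₃, x₄}
  {x₂, x₃}  = complement {x₁, x₄}
  {x₂, x₃, x₄}  = complement {x₁}
Pass 2. New:
  {x₁, x₂}  = {x₂} ∪ {x₁}
  {x₁, x₂, x₃}  = {x₂, x₃} ∪ {x₁}
  {x₁, x₂, x₄}  = {x₂} ∪ {x₁, x₄}
Pass 3: +3 →
  {x₃}  = complement {x₁, x₂, x₄}
  {x₄}  = complement {x₁, x₂, x₃}
  {x₃, x₄}  = complement {x₁, x₂}
Pass 4. New:
  {x₁, x₃}  = {x₃} ∪ {x₁}
  {x₂, x₄}  = {x₄} ∪ {x₂}
Pass 5: no new sets; the family is a σ-algebra.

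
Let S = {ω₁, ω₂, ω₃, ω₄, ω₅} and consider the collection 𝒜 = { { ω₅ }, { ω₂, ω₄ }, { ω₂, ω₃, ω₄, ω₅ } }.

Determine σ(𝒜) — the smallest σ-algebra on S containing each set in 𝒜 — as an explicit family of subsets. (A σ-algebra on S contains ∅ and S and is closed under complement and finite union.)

Seed the family with 𝒜 together with ∅ and S: { {}, { ω₅ }, { ω₂, ω₄ }, { ω₂, ω₃, ω₄, ω₅ }, S }.
Iteration 1: 4 new —
  { ω₁ }  = { ω₂, ω₃, ω₄, ω₅ }ᶜ
  { ω₁, ω₃, ω₅ }  = { ω₂, ω₄ }ᶜ
  { ω₂, ω₄, ω₅ }  = { ω₂, ω₄ } ∪ { ω₅ }
  { ω₁, ω₂, ω₃, ω₄ }  = { ω₅ }ᶜ
Iteration 2. New:
  { ω₁, ω₃ }  = { ω₂, ω₄, ω₅ }ᶜ
  { ω₁, ω₅ }  = { ω₅ } ∪ { ω₁ }
  { ω₁, ω₂, ω₄ }  = { ω₂, ω₄ } ∪ { ω₁ }
  { ω₁, ω₂, ω₄, ω₅ }  = { ω₂, ω₄, ω₅ } ∪ { ω₁ }
Iteration 3 (3 new):
  { ω₃ }  = { ω₁, ω₂, ω₄, ω₅ }ᶜ
  { ω₃, ω₅ }  = { ω₁, ω₂, ω₄ }ᶜ
  { ω₂, ω₃, ω₄ }  = { ω₁, ω₅ }ᶜ
After Iteration 4 the family is unchanged; done.

Hence σ(𝒜) has 16 members: { {}, { ω₁ }, { ω₃ }, { ω₅ }, { ω₁, ω₃ }, { ω₁, ω₅ }, { ω₂, ω₄ }, { ω₃, ω₅ }, { ω₁, ω₂, ω₄ }, { ω₁, ω₃, ω₅ }, { ω₂, ω₃, ω₄ }, { ω₂, ω₄, ω₅ }, { ω₁, ω₂, ω₃, ω₄ }, { ω₁, ω₂, ω₄, ω₅ }, { ω₂, ω₃, ω₄, ω₅ }, S }.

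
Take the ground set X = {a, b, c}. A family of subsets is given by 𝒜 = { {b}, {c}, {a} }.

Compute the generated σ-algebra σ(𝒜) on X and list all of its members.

Initial family (5 sets): { ∅, {a}, {b}, {c}, X }.
Iteration 1. New:
  {a, b}  = complement {c}
  {a, c}  = complement {b}
  {b, c}  = complement {a}
After Iteration 2 the family is unchanged; done.

Therefore σ(𝒜) = { ∅, {a}, {b}, {c}, {a, b}, {a, c}, {b, c}, X } (|σ(𝒜)| = 8).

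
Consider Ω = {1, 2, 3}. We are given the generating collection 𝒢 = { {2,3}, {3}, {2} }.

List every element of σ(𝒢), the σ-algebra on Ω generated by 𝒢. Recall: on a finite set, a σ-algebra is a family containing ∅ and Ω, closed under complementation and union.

Begin from { {}, {2}, {3}, {2,3}, Ω } (that is, 𝒢 plus ∅ and Ω).
Pass 1. New:
  {1}  = {2,3}ᶜ
  {1,2}  = {3}ᶜ
  {1,3}  = {2}ᶜ
  [8 total]
After Pass 2 the family is unchanged; done.

|σ(𝒢)| = 8.  σ(𝒢) = { {}, {1}, {2}, {3}, {1,2}, {1,3}, {2,3}, Ω }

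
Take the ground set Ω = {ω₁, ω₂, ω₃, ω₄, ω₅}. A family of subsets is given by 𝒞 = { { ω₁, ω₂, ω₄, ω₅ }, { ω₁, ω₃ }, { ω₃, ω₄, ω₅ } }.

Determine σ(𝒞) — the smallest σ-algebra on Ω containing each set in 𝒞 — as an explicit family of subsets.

σ(𝒞) = { {  }, { ω₁ }, { ω₂ }, { ω₃ }, { ω₁, ω₂ }, { ω₁, ω₃ }, { ω₂, ω₃ }, { ω₄, ω₅ }, { ω₁, ω₂, ω₃ }, { ω₁, ω₄, ω₅ }, { ω₂, ω₄, ω₅ }, { ω₃, ω₄, ω₅ }, { ω₁, ω₂, ω₄, ω₅ }, { ω₁, ω₃, ω₄, ω₅ }, { ω₂, ω₃, ω₄, ω₅ }, Ω }

Working:
Begin from { {  }, { ω₁, ω₃ }, { ω₃, ω₄, ω₅ }, { ω₁, ω₂, ω₄, ω₅ }, Ω } (that is, 𝒞 plus ∅ and Ω).
Round 1. New:
  { ω₃ }  = { ω₁, ω₂, ω₄, ω₅ }ᶜ
  { ω₁, ω₂ }  = { ω₃, ω₄, ω₅ }ᶜ
  { ω₂, ω₄, ω₅ }  = { ω₁, ω₃ }ᶜ
  { ω₁, ω₃, ω₄, ω₅ }  = { ω₃, ω₄, ω₅ } ∪ { ω₁, ω₃ }
Round 2 adds 3:
  { ω₂ }  = { ω₁, ω₃, ω₄, ω₅ }ᶜ
  { ω₁, ω₂, ω₃ }  = { ω₁, ω₂ } ∪ { ω₃ }
  { ω₂, ω₃, ω₄, ω₅ }  = { ω₃, ω₄, ω₅ } ∪ { ω₂, ω₄, ω₅ }
Round 3. New:
  { ω₁ }  = { ω₂, ω₃, ω₄, ω₅ }ᶜ
  { ω₂, ω₃ }  = { ω₃ } ∪ { ω₂ }
  { ω₄, ω₅ }  = { ω₁, ω₂, ω₃ }ᶜ
Round 4. New:
  { ω₁, ω₄, ω₅ }  = { ω₂, ω₃ }ᶜ
Round 5: closed — nothing new.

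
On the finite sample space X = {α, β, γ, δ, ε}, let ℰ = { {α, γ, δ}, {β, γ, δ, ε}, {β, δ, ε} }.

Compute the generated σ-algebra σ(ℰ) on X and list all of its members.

Start: ℰ ∪ {∅, X} = { {}, {α, γ, δ}, {β, δ, ε}, {β, γ, δ, ε}, X }.
Pass 1: 3 new —
  {α}  = X∖{β, γ, δ, ε}
  {α, γ}  = X∖{β, δ, ε}
  {β, ε}  = X∖{α, γ, δ}
  |family| = 8
Pass 2 (3 new):
  {α, β, ε}  = {β, ε} ∪ {α}
  {α, β, γ, ε}  = {β, ε} ∪ {α, γ}
  {α, β, δ, ε}  = {β, δ, ε} ∪ {α}
  |family| = 11
Pass 3 adds 3:
  {γ}  = X∖{α, β, δ, ε}
  {δ}  = X∖{α, β, γ, ε}
  {γ, δ}  = X∖{α, β, ε}
  |family| = 14
Pass 4 adds 2:
  {α, δ}  = {δ} ∪ {α}
  {β, γ, ε}  = {γ} ∪ {β, ε}
  |family| = 16
After Pass 5 the family is unchanged; done.

|σ(ℰ)| = 16.  σ(ℰ) = { {}, {α}, {γ}, {δ}, {α, γ}, {α, δ}, {β, ε}, {γ, δ}, {α, β, ε}, {α, γ, δ}, {β, γ, ε}, {β, δ, ε}, {α, β, γ, ε}, {α, β, δ, ε}, {β, γ, δ, ε}, X }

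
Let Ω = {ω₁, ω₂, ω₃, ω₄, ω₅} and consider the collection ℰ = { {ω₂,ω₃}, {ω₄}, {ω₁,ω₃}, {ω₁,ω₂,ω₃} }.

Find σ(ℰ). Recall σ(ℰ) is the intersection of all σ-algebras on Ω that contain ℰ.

Take S₀ = ℰ ∪ {∅, Ω} = { ∅, {ω₄}, {ω₁,ω₃}, {ω₂,ω₃}, {ω₁,ω₂,ω₃}, Ω }.
Round 1 adds 7:
  {ω₄,ω₅}  = Ω∖{ω₁,ω₂,ω₃}
  {ω₁,ω₃,ω₄}  = {ω₁,ω₃} ∪ {ω₄}
  {ω₁,ω₄,ω₅}  = Ω∖{ω₂,ω₃}
  {ω₂,ω₃,ω₄}  = {ω₂,ω₃} ∪ {ω₄}
  {ω₂,ω₄,ω₅}  = Ω∖{ω₁,ω₃}
  {ω₁,ω₂,ω₃,ω₄}  = {ω₁,ω₂,ω₃} ∪ {ω₄}
  {ω₁,ω₂,ω₃,ω₅}  = Ω∖{ω₄}
Round 2: +6 →
  {ω₅}  = Ω∖{ω₁,ω₂,ω₃,ω₄}
  {ω₁,ω₅}  = Ω∖{ω₂,ω₃,ω₄}
  {ω₂,ω₅}  = Ω∖{ω₁,ω₃,ω₄}
  {ω₁,ω₂,ω₄,ω₅}  = {ω₁,ω₄,ω₅} ∪ {ω₂,ω₄,ω₅}
  {ω₁,ω₃,ω₄,ω₅}  = {ω₁,ω₄,ω₅} ∪ {ω₁,ω₃,ω₄}
  {ω₂,ω₃,ω₄,ω₅}  = {ω₂,ω₃,ω₄} ∪ {ω₄,ω₅}
Round 3 (6 new):
  {ω₁}  = Ω∖{ω₂,ω₃,ω₄,ω₅}
  {ω₂}  = Ω∖{ω₁,ω₃,ω₄,ω₅}
  {ω₃}  = Ω∖{ω₁,ω₂,ω₄,ω₅}
  {ω₁,ω₂,ω₅}  = {ω₂,ω₅} ∪ {ω₁,ω₅}
  {ω₁,ω₃,ω₅}  = {ω₁,ω₃} ∪ {ω₁,ω₅}
  {ω₂,ω₃,ω₅}  = {ω₂,ω₅} ∪ {ω₂,ω₃}
Round 4 (6 new):
  {ω₁,ω₂}  = {ω₂} ∪ {ω₁}
  {ω₁,ω₄}  = Ω∖{ω₂,ω₃,ω₅}
  {ω₂,ω₄}  = Ω∖{ω₁,ω₃,ω₅}
  {ω₃,ω₄}  = Ω∖{ω₁,ω₂,ω₅}
  {ω₃,ω₅}  = {ω₅} ∪ {ω₃}
  {ω₃,ω₄,ω₅}  = {ω₄,ω₅} ∪ {ω₃}
Round 5: +1 →
  {ω₁,ω₂,ω₄}  = Ω∖{ω₃,ω₅}
Round 6: closed — nothing new.

Therefore σ(ℰ) = { ∅, {ω₁}, {ω₂}, {ω₃}, {ω₄}, {ω₅}, {ω₁,ω₂}, {ω₁,ω₃}, {ω₁,ω₄}, {ω₁,ω₅}, {ω₂,ω₃}, {ω₂,ω₄}, {ω₂,ω₅}, {ω₃,ω₄}, {ω₃,ω₅}, {ω₄,ω₅}, {ω₁,ω₂,ω₃}, {ω₁,ω₂,ω₄}, {ω₁,ω₂,ω₅}, {ω₁,ω₃,ω₄}, {ω₁,ω₃,ω₅}, {ω₁,ω₄,ω₅}, {ω₂,ω₃,ω₄}, {ω₂,ω₃,ω₅}, {ω₂,ω₄,ω₅}, {ω₃,ω₄,ω₅}, {ω₁,ω₂,ω₃,ω₄}, {ω₁,ω₂,ω₃,ω₅}, {ω₁,ω₂,ω₄,ω₅}, {ω₁,ω₃,ω₄,ω₅}, {ω₂,ω₃,ω₄,ω₅}, Ω } (|σ(ℰ)| = 32).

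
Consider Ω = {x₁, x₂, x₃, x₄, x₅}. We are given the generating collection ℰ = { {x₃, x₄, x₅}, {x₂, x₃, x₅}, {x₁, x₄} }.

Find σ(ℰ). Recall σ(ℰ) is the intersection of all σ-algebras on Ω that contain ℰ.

Start: ℰ ∪ {∅, Ω} = { ∅, {x₁, x₄}, {x₂, x₃, x₅}, {x₃, x₄, x₅}, Ω }.
Iteration 1 adds 3:
  {x₁, x₂}  = complement {x₃, x₄, x₅}
  {x₁, x₃, x₄, x₅}  = {x₃, x₄, x₅} ∪ {x₁, x₄}
  {x₂, x₃, x₄, x₅}  = {x₃, x₄, x₅} ∪ {x₂, x₃, x₅}
  |family| = 8
Iteration 2. New:
  {x₁}  = complement {x₂, x₃, x₄, x₅}
  {x₂}  = complement {x₁, x₃, x₄, x₅}
  {x₁, x₂, x₄}  = {x₁, x₄} ∪ {x₁, x₂}
  {x₁, x₂, x₃, x₅}  = {x₂, x₃, x₅} ∪ {x₁, x₂}
  |family| = 12
Iteration 3: 2 new —
  {x₄}  = complement {x₁, x₂, x₃, x₅}
  {x₃, x₅}  = complement {x₁, x₂, x₄}
  |family| = 14
Iteration 4. New:
  {x₂, x₄}  = {x₄} ∪ {x₂}
  {x₁, x₃, x₅}  = {x₃, x₅} ∪ {x₁}
  |family| = 16
Iteration 5: closed — nothing new.

σ(ℰ) = { ∅, {x₁}, {x₂}, {x₄}, {x₁, x₂}, {x₁, x₄}, {x₂, x₄}, {x₃, x₅}, {x₁, x₂, x₄}, {x₁, x₃, x₅}, {x₂, x₃, x₅}, {x₃, x₄, x₅}, {x₁, x₂, x₃, x₅}, {x₁, x₃, x₄, x₅}, {x₂, x₃, x₄, x₅}, Ω }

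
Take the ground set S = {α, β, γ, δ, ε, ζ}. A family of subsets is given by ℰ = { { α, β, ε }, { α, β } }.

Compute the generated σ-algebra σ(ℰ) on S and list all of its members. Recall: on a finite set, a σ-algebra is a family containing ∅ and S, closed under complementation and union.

Seed the family with ℰ together with ∅ and S: { ∅, { α, β }, { α, β, ε }, S }.
Step 1 (2 new):
  { γ, δ, ζ }  = complement { α, β, ε }
  { γ, δ, ε, ζ }  = complement { α, β }
  — 6 sets.
Step 2. New:
  { α, β, γ, δ, ζ }  = { α, β } ∪ { γ, δ, ζ }
  — 7 sets.
Step 3 (1 new):
  { ε }  = complement { α, β, γ, δ, ζ }
  — 8 sets.
Step 4: stable.

σ(ℰ) = { ∅, { ε }, { α, β }, { α, β, ε }, { γ, δ, ζ }, { γ, δ, ε, ζ }, { α, β, γ, δ, ζ }, S }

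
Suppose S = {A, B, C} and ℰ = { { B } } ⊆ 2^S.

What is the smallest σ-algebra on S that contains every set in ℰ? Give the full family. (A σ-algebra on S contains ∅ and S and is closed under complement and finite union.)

σ(ℰ) = { ∅, { B }, { A, C }, S }

Trace:
Start: ℰ ∪ {∅, S} = { ∅, { B }, S }.
Round 1 adds 1:
  { A, C }  = { B }ᶜ
  (now 4)
Round 2 adds nothing — fixpoint reached.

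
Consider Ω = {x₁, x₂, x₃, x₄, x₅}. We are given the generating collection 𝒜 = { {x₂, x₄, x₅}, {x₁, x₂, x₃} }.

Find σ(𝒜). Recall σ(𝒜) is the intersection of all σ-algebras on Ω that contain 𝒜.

Start: 𝒜 ∪ {∅, Ω} = { {}, {x₁, x₂, x₃}, {x₂, x₄, x₅}, Ω }.
Step 1: 2 new —
  {x₁, x₃}  = Ω∖{x₂, x₄, x₅}
  {x₄, x₅}  = Ω∖{x₁, x₂, x₃}
  — 6 sets.
Step 2: +1 →
  {x₁, x₃, x₄, x₅}  = {x₄, x₅} ∪ {x₁, x₃}
  — 7 sets.
Step 3. New:
  {x₂}  = Ω∖{x₁, x₃, x₄, x₅}
  — 8 sets.
After Step 4 the family is unchanged; done.

|σ(𝒜)| = 8.  σ(𝒜) = { {}, {x₂}, {x₁, x₃}, {x₄, x₅}, {x₁, x₂, x₃}, {x₂, x₄, x₅}, {x₁, x₃, x₄, x₅}, Ω }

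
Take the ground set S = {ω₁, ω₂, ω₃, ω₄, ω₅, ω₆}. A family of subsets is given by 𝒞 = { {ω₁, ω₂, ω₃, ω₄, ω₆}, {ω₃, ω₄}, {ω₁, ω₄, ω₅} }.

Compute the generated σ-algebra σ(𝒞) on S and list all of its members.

Answer: σ(𝒞) = { {}, {ω₁}, {ω₃}, {ω₄}, {ω₅}, {ω₁, ω₃}, {ω₁, ω₄}, {ω₁, ω₅}, {ω₂, ω₆}, {ω₃, ω₄}, {ω₃, ω₅}, {ω₄, ω₅}, {ω₁, ω₂, ω₆}, {ω₁, ω₃, ω₄}, {ω₁, ω₃, ω₅}, {ω₁, ω₄, ω₅}, {ω₂, ω₃, ω₆}, {ω₂, ω₄, ω₆}, {ω₂, ω₅, ω₆}, {ω₃, ω₄, ω₅}, {ω₁, ω₂, ω₃, ω₆}, {ω₁, ω₂, ω₄, ω₆}, {ω₁, ω₂, ω₅, ω₆}, {ω₁, ω₃, ω₄, ω₅}, {ω₂, ω₃, ω₄, ω₆}, {ω₂, ω₃, ω₅, ω₆}, {ω₂, ω₄, ω₅, ω₆}, {ω₁, ω₂, ω₃, ω₄, ω₆}, {ω₁, ω₂, ω₃, ω₅, ω₆}, {ω₁, ω₂, ω₄, ω₅, ω₆}, {ω₂, ω₃, ω₄, ω₅, ω₆}, S }

Trace:
Seed the family with 𝒞 together with ∅ and S: { {}, {ω₃, ω₄}, {ω₁, ω₄, ω₅}, {ω₁, ω₂, ω₃, ω₄, ω₆}, S }.
Round 1 (4 new):
  {ω₅}  = {ω₁, ω₂, ω₃, ω₄, ω₆}ᶜ
  {ω₂, ω₃, ω₆}  = {ω₁, ω₄, ω₅}ᶜ
  {ω₁, ω₂, ω₅, ω₆}  = {ω₃, ω₄}ᶜ
  {ω₁, ω₃, ω₄, ω₅}  = {ω₁, ω₄, ω₅} ∪ {ω₃, ω₄}
  — 9 sets.
Round 2: +6 →
  {ω₂, ω₆}  = {ω₁, ω₃, ω₄, ω₅}ᶜ
  {ω₃, ω₄, ω₅}  = {ω₃, ω₄} ∪ {ω₅}
  {ω₂, ω₃, ω₄, ω₆}  = {ω₃, ω₄} ∪ {ω₂, ω₃, ω₆}
  {ω₂, ω₃, ω₅, ω₆}  = {ω₂, ω₃, ω₆} ∪ {ω₅}
  {ω₁, ω₂, ω₃, ω₅, ω₆}  = {ω₂, ω₃, ω₆} ∪ {ω₁, ω₂, ω₅, ω₆}
  {ω₁, ω₂, ω₄, ω₅, ω₆}  = {ω₁, ω₄, ω₅} ∪ {ω₁, ω₂, ω₅, ω₆}
  — 15 sets.
Round 3 adds 7:
  {ω₃}  = {ω₁, ω₂, ω₄, ω₅, ω₆}ᶜ
  {ω₄}  = {ω₁, ω₂, ω₃, ω₅, ω₆}ᶜ
  {ω₁, ω₄}  = {ω₂, ω₃, ω₅, ω₆}ᶜ
  {ω₁, ω₅}  = {ω₂, ω₃, ω₄, ω₆}ᶜ
  {ω₁, ω₂, ω₆}  = {ω₃, ω₄, ω₅}ᶜ
  {ω₂, ω₅, ω₆}  = {ω₂, ω₆} ∪ {ω₅}
  {ω₂, ω₃, ω₄, ω₅, ω₆}  = {ω₃, ω₄, ω₅} ∪ {ω₂, ω₃, ω₄, ω₆}
  — 22 sets.
Round 4. New:
  {ω₁}  = {ω₂, ω₃, ω₄, ω₅, ω₆}ᶜ
  {ω₃, ω₅}  = {ω₅} ∪ {ω₃}
  {ω₄, ω₅}  = {ω₅} ∪ {ω₄}
  {ω₁, ω₃, ω₄}  = {ω₂, ω₅, ω₆}ᶜ
  {ω₁, ω₃, ω₅}  = {ω₁, ω₅} ∪ {ω₃}
  {ω₂, ω₄, ω₆}  = {ω₂, ω₆} ∪ {ω₄}
  {ω₁, ω₂, ω₃, ω₆}  = {ω₂, ω₃, ω₆} ∪ {ω₁, ω₂, ω₆}
  {ω₁, ω₂, ω₄, ω₆}  = {ω₁, ω₄} ∪ {ω₂, ω₆}
  {ω₂, ω₄, ω₅, ω₆}  = {ω₂, ω₅, ω₆} ∪ {ω₄}
  — 31 sets.
Round 5: +1 →
  {ω₁, ω₃}  = {ω₂, ω₄, ω₅, ω₆}ᶜ
  — 32 sets.
Round 6 adds nothing — fixpoint reached.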